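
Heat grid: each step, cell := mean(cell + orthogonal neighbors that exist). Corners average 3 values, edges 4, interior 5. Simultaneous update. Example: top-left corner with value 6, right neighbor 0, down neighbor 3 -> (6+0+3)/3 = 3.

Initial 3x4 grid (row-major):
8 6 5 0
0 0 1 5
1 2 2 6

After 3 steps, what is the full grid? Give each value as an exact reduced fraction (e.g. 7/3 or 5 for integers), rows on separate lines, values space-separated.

Answer: 1777/540 24109/7200 22889/7200 7091/2160
37253/14400 3853/1500 17557/6000 11177/3600
1351/720 2539/1200 4691/1800 847/270

Derivation:
After step 1:
  14/3 19/4 3 10/3
  9/4 9/5 13/5 3
  1 5/4 11/4 13/3
After step 2:
  35/9 853/240 821/240 28/9
  583/240 253/100 263/100 199/60
  3/2 17/10 41/15 121/36
After step 3:
  1777/540 24109/7200 22889/7200 7091/2160
  37253/14400 3853/1500 17557/6000 11177/3600
  1351/720 2539/1200 4691/1800 847/270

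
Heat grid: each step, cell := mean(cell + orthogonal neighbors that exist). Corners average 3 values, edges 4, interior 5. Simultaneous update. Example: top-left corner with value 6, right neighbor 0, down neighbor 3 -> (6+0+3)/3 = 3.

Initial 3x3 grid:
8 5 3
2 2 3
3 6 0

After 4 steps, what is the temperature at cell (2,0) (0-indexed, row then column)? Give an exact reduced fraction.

Answer: 226111/64800

Derivation:
Step 1: cell (2,0) = 11/3
Step 2: cell (2,0) = 61/18
Step 3: cell (2,0) = 3833/1080
Step 4: cell (2,0) = 226111/64800
Full grid after step 4:
  170149/43200 1636187/432000 226111/64800
  3262249/864000 313297/90000 355703/108000
  226111/64800 2855749/864000 14711/4800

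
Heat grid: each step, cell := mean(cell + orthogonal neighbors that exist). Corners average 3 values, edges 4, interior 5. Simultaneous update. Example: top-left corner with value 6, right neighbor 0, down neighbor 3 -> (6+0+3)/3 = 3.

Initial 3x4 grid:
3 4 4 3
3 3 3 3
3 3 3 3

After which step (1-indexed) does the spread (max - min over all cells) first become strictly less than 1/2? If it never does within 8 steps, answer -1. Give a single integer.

Answer: 2

Derivation:
Step 1: max=7/2, min=3, spread=1/2
Step 2: max=203/60, min=3, spread=23/60
  -> spread < 1/2 first at step 2
Step 3: max=5951/1800, min=551/180, spread=49/200
Step 4: max=88171/27000, min=8351/2700, spread=4661/27000
Step 5: max=2622307/810000, min=420697/135000, spread=157/1296
Step 6: max=156432413/48600000, min=8456141/2700000, spread=1351/15552
Step 7: max=4673911721/1458000000, min=381923633/121500000, spread=5813/93312
Step 8: max=69908688391/21870000000, min=22977219047/7290000000, spread=6253/139968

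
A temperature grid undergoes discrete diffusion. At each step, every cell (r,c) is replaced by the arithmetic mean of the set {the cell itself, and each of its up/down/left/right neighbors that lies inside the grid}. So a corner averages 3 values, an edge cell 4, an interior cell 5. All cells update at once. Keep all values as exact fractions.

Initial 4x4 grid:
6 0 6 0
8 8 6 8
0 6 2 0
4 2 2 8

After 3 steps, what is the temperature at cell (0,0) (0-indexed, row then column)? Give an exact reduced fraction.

Step 1: cell (0,0) = 14/3
Step 2: cell (0,0) = 91/18
Step 3: cell (0,0) = 661/135
Full grid after step 3:
  661/135 8743/1800 7747/1800 235/54
  8623/1800 3467/750 1717/375 7327/1800
  819/200 2043/500 1171/300 7307/1800
  623/180 523/150 814/225 1943/540

Answer: 661/135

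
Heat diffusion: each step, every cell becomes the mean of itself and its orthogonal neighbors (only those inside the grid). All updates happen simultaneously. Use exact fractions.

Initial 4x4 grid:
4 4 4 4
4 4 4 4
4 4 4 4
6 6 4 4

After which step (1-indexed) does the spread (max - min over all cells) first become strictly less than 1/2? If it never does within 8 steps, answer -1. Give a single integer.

Step 1: max=16/3, min=4, spread=4/3
Step 2: max=89/18, min=4, spread=17/18
Step 3: max=644/135, min=4, spread=104/135
Step 4: max=9382/2025, min=4, spread=1282/2025
Step 5: max=276301/60750, min=18079/4500, spread=64469/121500
Step 6: max=32659831/7290000, min=1089529/270000, spread=810637/1822500
  -> spread < 1/2 first at step 6
Step 7: max=969081073/218700000, min=2190953/540000, spread=20436277/54675000
Step 8: max=28813353403/6561000000, min=198168241/48600000, spread=515160217/1640250000

Answer: 6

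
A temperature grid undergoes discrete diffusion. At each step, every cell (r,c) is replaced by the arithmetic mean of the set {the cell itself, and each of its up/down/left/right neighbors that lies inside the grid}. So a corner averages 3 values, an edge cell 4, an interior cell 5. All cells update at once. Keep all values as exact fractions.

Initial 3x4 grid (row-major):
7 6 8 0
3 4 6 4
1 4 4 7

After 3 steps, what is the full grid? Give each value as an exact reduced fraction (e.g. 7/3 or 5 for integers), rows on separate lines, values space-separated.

Answer: 2609/540 36233/7200 3937/800 1697/360
20437/4800 4559/1000 2387/500 7489/1600
8101/2160 3701/900 1831/400 3389/720

Derivation:
After step 1:
  16/3 25/4 5 4
  15/4 23/5 26/5 17/4
  8/3 13/4 21/4 5
After step 2:
  46/9 1271/240 409/80 53/12
  327/80 461/100 243/50 369/80
  29/9 473/120 187/40 29/6
After step 3:
  2609/540 36233/7200 3937/800 1697/360
  20437/4800 4559/1000 2387/500 7489/1600
  8101/2160 3701/900 1831/400 3389/720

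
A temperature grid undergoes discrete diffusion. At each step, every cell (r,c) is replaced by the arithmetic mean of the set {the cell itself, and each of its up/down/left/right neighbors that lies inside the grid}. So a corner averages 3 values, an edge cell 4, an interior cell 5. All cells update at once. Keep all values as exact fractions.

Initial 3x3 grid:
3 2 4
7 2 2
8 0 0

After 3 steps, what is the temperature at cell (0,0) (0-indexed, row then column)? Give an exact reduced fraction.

Step 1: cell (0,0) = 4
Step 2: cell (0,0) = 47/12
Step 3: cell (0,0) = 2657/720
Full grid after step 3:
  2657/720 44507/14400 5371/2160
  4561/1200 17759/6000 8233/3600
  1321/360 20791/7200 2303/1080

Answer: 2657/720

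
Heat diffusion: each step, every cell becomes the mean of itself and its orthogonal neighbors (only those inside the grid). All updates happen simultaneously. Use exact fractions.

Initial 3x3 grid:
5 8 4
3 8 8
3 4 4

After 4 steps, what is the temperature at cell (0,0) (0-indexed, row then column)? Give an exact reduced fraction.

Answer: 88583/16200

Derivation:
Step 1: cell (0,0) = 16/3
Step 2: cell (0,0) = 49/9
Step 3: cell (0,0) = 2963/540
Step 4: cell (0,0) = 88583/16200
Full grid after step 4:
  88583/16200 1657321/288000 770939/129600
  4481713/864000 1964831/360000 412799/72000
  319307/64800 4466713/864000 704089/129600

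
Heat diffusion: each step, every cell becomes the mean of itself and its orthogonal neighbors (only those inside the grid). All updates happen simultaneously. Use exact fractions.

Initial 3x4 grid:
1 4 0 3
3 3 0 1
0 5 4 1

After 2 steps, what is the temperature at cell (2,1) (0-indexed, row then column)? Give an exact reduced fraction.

Answer: 67/24

Derivation:
Step 1: cell (2,1) = 3
Step 2: cell (2,1) = 67/24
Full grid after step 2:
  77/36 113/48 401/240 13/9
  121/48 227/100 101/50 371/240
  89/36 67/24 91/40 23/12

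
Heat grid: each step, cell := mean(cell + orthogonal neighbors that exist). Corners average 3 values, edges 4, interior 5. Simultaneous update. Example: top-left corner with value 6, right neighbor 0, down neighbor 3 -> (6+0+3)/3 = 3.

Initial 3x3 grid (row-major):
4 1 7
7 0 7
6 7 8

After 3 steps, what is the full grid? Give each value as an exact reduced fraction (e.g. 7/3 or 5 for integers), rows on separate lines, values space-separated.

After step 1:
  4 3 5
  17/4 22/5 11/2
  20/3 21/4 22/3
After step 2:
  15/4 41/10 9/2
  1159/240 112/25 667/120
  97/18 473/80 217/36
After step 3:
  3043/720 1683/400 1699/360
  66413/14400 622/125 37019/7200
  5807/1080 26171/4800 12599/2160

Answer: 3043/720 1683/400 1699/360
66413/14400 622/125 37019/7200
5807/1080 26171/4800 12599/2160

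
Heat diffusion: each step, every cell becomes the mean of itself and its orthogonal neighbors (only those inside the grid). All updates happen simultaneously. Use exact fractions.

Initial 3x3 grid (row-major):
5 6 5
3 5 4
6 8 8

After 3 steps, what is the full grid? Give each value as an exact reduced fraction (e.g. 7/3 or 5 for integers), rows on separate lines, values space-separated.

After step 1:
  14/3 21/4 5
  19/4 26/5 11/2
  17/3 27/4 20/3
After step 2:
  44/9 1207/240 21/4
  1217/240 549/100 671/120
  103/18 1457/240 227/36
After step 3:
  1349/270 74369/14400 3809/720
  76219/14400 10901/2000 40747/7200
  6071/1080 84919/14400 12937/2160

Answer: 1349/270 74369/14400 3809/720
76219/14400 10901/2000 40747/7200
6071/1080 84919/14400 12937/2160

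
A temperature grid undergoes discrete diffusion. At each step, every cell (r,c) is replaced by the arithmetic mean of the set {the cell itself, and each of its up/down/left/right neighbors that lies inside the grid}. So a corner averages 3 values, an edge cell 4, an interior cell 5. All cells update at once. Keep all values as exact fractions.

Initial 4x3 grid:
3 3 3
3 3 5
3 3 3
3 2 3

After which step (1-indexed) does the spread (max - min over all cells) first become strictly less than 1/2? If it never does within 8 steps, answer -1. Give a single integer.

Step 1: max=11/3, min=8/3, spread=1
Step 2: max=211/60, min=653/240, spread=191/240
Step 3: max=1831/540, min=6043/2160, spread=427/720
Step 4: max=53353/16200, min=374129/129600, spread=1171/2880
  -> spread < 1/2 first at step 4
Step 5: max=1587031/486000, min=22642531/7776000, spread=183331/518400
Step 6: max=93931649/29160000, min=1378490009/466560000, spread=331777/1244160
Step 7: max=2797616783/874800000, min=83336196331/27993600000, spread=9166727/41472000
Step 8: max=333220800719/104976000000, min=5039275364129/1679616000000, spread=779353193/4478976000

Answer: 4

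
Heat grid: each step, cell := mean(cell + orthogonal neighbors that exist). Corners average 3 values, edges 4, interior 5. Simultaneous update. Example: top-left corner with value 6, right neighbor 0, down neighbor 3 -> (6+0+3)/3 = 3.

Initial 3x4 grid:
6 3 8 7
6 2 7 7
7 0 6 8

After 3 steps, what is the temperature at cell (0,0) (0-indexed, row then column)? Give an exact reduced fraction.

Step 1: cell (0,0) = 5
Step 2: cell (0,0) = 5
Step 3: cell (0,0) = 3467/720
Full grid after step 3:
  3467/720 1549/300 10619/1800 2869/432
  67177/14400 28823/6000 34583/6000 93637/14400
  9521/2160 16963/3600 6571/1200 907/144

Answer: 3467/720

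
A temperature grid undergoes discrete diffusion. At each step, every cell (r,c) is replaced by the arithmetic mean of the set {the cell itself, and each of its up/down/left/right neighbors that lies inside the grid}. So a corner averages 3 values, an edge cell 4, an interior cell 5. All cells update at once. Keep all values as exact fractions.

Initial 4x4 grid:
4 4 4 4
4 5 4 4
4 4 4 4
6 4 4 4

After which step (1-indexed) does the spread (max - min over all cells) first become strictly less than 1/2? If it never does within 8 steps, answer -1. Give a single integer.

Answer: 3

Derivation:
Step 1: max=14/3, min=4, spread=2/3
Step 2: max=41/9, min=4, spread=5/9
Step 3: max=9577/2160, min=1613/400, spread=2167/5400
  -> spread < 1/2 first at step 3
Step 4: max=283579/64800, min=29191/7200, spread=1043/3240
Step 5: max=8422609/1944000, min=292849/72000, spread=257843/972000
Step 6: max=50163491/11664000, min=5286671/1296000, spread=645863/2916000
Step 7: max=7482437737/1749600000, min=795324253/194400000, spread=16225973/87480000
Step 8: max=223463948719/52488000000, min=23919681451/5832000000, spread=409340783/2624400000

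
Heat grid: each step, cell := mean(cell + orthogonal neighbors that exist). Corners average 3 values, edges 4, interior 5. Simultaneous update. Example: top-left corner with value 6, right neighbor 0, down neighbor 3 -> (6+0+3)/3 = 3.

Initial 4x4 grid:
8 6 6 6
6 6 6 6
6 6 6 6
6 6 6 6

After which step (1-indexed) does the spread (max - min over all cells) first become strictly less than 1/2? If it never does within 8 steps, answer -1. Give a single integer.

Step 1: max=20/3, min=6, spread=2/3
Step 2: max=59/9, min=6, spread=5/9
Step 3: max=689/108, min=6, spread=41/108
  -> spread < 1/2 first at step 3
Step 4: max=20483/3240, min=6, spread=1043/3240
Step 5: max=608753/97200, min=6, spread=25553/97200
Step 6: max=18167459/2916000, min=54079/9000, spread=645863/2916000
Step 7: max=542521691/87480000, min=360971/60000, spread=16225973/87480000
Step 8: max=16223877983/2624400000, min=162701/27000, spread=409340783/2624400000

Answer: 3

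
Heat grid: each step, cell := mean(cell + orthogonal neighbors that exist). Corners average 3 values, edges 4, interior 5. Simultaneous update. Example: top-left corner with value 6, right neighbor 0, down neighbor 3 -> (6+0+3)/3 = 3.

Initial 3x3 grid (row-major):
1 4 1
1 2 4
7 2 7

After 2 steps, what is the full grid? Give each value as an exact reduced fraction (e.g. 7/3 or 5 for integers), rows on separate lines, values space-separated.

After step 1:
  2 2 3
  11/4 13/5 7/2
  10/3 9/2 13/3
After step 2:
  9/4 12/5 17/6
  641/240 307/100 403/120
  127/36 443/120 37/9

Answer: 9/4 12/5 17/6
641/240 307/100 403/120
127/36 443/120 37/9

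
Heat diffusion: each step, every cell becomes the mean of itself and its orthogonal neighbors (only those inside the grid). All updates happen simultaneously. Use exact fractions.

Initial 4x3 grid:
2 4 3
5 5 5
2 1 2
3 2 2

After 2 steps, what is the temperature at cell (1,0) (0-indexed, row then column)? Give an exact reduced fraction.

Answer: 167/48

Derivation:
Step 1: cell (1,0) = 7/2
Step 2: cell (1,0) = 167/48
Full grid after step 2:
  32/9 91/24 15/4
  167/48 343/100 57/16
  659/240 273/100 213/80
  85/36 131/60 13/6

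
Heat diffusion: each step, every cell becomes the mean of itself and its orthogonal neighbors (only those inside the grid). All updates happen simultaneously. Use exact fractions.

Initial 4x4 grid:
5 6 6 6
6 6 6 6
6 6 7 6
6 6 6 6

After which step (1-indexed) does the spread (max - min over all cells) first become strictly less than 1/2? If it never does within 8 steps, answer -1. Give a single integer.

Answer: 2

Derivation:
Step 1: max=25/4, min=17/3, spread=7/12
Step 2: max=311/50, min=103/18, spread=112/225
  -> spread < 1/2 first at step 2
Step 3: max=14767/2400, min=1255/216, spread=7403/21600
Step 4: max=66371/10800, min=189887/32400, spread=4613/16200
Step 5: max=1985669/324000, min=5729561/972000, spread=113723/486000
Step 6: max=59491667/9720000, min=34539187/5832000, spread=2889533/14580000
Step 7: max=1780954817/291600000, min=1039519873/174960000, spread=72632543/437400000
Step 8: max=53340900371/8748000000, min=156355780607/26244000000, spread=1833460253/13122000000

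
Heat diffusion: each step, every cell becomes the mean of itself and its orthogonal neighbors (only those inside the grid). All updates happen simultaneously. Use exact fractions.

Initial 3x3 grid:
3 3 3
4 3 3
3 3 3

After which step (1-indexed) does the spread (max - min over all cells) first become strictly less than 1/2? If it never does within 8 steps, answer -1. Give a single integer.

Answer: 1

Derivation:
Step 1: max=10/3, min=3, spread=1/3
  -> spread < 1/2 first at step 1
Step 2: max=787/240, min=3, spread=67/240
Step 3: max=6917/2160, min=607/200, spread=1807/10800
Step 4: max=2749963/864000, min=16561/5400, spread=33401/288000
Step 5: max=24557933/7776000, min=1663391/540000, spread=3025513/38880000
Step 6: max=9796126867/3110400000, min=89155949/28800000, spread=53531/995328
Step 7: max=585904925849/186624000000, min=24119116051/7776000000, spread=450953/11943936
Step 8: max=35101223560603/11197440000000, min=2900368610519/933120000000, spread=3799043/143327232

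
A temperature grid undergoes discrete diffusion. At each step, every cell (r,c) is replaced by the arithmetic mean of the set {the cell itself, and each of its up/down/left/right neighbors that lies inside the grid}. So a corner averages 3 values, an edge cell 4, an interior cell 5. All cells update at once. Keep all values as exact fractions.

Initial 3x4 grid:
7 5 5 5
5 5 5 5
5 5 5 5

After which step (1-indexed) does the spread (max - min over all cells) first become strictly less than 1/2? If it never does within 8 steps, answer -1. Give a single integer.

Answer: 3

Derivation:
Step 1: max=17/3, min=5, spread=2/3
Step 2: max=50/9, min=5, spread=5/9
Step 3: max=581/108, min=5, spread=41/108
  -> spread < 1/2 first at step 3
Step 4: max=69017/12960, min=5, spread=4217/12960
Step 5: max=4097149/777600, min=18079/3600, spread=38417/155520
Step 6: max=244480211/46656000, min=362597/72000, spread=1903471/9331200
Step 7: max=14597789089/2799360000, min=10915759/2160000, spread=18038617/111974400
Step 8: max=873076182851/167961600000, min=984926759/194400000, spread=883978523/6718464000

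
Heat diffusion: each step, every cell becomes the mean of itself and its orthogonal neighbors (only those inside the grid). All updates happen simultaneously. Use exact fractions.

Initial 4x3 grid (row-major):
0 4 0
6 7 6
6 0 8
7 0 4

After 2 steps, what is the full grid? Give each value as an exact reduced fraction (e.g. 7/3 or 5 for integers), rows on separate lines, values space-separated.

Answer: 65/18 841/240 34/9
523/120 431/100 1061/240
541/120 104/25 359/80
71/18 917/240 15/4

Derivation:
After step 1:
  10/3 11/4 10/3
  19/4 23/5 21/4
  19/4 21/5 9/2
  13/3 11/4 4
After step 2:
  65/18 841/240 34/9
  523/120 431/100 1061/240
  541/120 104/25 359/80
  71/18 917/240 15/4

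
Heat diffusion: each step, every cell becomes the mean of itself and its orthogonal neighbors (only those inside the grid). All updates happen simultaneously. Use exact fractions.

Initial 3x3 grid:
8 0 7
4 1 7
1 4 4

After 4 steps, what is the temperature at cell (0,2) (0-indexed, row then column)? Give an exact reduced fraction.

Answer: 534989/129600

Derivation:
Step 1: cell (0,2) = 14/3
Step 2: cell (0,2) = 161/36
Step 3: cell (0,2) = 9247/2160
Step 4: cell (0,2) = 534989/129600
Full grid after step 4:
  80419/21600 425261/108000 534989/129600
  56997/16000 1357331/360000 3488713/864000
  1027/300 174491/48000 167513/43200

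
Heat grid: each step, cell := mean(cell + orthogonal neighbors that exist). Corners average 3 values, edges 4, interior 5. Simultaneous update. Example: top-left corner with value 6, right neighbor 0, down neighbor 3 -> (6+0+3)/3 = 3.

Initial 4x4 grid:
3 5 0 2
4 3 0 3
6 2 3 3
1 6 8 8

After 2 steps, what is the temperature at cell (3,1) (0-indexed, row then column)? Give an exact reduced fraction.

Answer: 113/24

Derivation:
Step 1: cell (3,1) = 17/4
Step 2: cell (3,1) = 113/24
Full grid after step 2:
  43/12 113/40 239/120 65/36
  281/80 307/100 231/100 583/240
  187/48 7/2 39/10 947/240
  71/18 113/24 601/120 101/18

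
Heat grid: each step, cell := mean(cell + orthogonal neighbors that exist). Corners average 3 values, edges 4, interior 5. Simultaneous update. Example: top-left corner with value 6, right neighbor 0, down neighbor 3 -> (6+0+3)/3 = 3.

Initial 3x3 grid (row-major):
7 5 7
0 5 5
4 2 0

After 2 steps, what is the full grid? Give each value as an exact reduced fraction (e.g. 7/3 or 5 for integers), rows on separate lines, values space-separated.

Answer: 14/3 143/30 191/36
67/20 102/25 313/80
35/12 629/240 28/9

Derivation:
After step 1:
  4 6 17/3
  4 17/5 17/4
  2 11/4 7/3
After step 2:
  14/3 143/30 191/36
  67/20 102/25 313/80
  35/12 629/240 28/9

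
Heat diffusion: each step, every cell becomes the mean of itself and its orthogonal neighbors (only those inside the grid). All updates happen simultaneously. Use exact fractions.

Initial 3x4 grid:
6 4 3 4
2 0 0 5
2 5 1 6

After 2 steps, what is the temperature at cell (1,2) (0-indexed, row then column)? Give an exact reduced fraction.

Step 1: cell (1,2) = 9/5
Step 2: cell (1,2) = 27/10
Full grid after step 2:
  13/4 61/20 59/20 7/2
  117/40 47/20 27/10 271/80
  5/2 51/20 27/10 43/12

Answer: 27/10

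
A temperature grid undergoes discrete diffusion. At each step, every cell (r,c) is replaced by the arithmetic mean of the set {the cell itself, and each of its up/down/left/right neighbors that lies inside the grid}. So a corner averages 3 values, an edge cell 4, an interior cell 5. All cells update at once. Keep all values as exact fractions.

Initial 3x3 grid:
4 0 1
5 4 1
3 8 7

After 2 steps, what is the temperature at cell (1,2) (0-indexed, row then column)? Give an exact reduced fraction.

Step 1: cell (1,2) = 13/4
Step 2: cell (1,2) = 257/80
Full grid after step 2:
  37/12 571/240 37/18
  239/60 93/25 257/80
  89/18 593/120 169/36

Answer: 257/80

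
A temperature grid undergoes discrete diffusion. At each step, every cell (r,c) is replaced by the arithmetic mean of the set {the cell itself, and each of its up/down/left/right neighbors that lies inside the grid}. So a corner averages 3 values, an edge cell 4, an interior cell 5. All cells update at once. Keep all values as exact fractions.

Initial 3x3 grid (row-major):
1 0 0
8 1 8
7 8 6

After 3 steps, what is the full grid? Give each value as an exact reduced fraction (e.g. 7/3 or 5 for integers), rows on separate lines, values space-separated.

After step 1:
  3 1/2 8/3
  17/4 5 15/4
  23/3 11/2 22/3
After step 2:
  31/12 67/24 83/36
  239/48 19/5 75/16
  209/36 51/8 199/36
After step 3:
  497/144 4133/1440 1409/432
  12361/2880 679/150 3917/960
  2471/432 2581/480 2389/432

Answer: 497/144 4133/1440 1409/432
12361/2880 679/150 3917/960
2471/432 2581/480 2389/432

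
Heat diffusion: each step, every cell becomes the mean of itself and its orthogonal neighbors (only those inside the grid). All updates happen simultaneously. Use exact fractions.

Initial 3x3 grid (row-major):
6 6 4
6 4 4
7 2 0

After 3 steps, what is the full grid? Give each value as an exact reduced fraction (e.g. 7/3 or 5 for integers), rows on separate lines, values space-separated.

After step 1:
  6 5 14/3
  23/4 22/5 3
  5 13/4 2
After step 2:
  67/12 301/60 38/9
  423/80 107/25 211/60
  14/3 293/80 11/4
After step 3:
  1271/240 2149/450 574/135
  7927/1600 6529/1500 3323/900
  817/180 18431/4800 2383/720

Answer: 1271/240 2149/450 574/135
7927/1600 6529/1500 3323/900
817/180 18431/4800 2383/720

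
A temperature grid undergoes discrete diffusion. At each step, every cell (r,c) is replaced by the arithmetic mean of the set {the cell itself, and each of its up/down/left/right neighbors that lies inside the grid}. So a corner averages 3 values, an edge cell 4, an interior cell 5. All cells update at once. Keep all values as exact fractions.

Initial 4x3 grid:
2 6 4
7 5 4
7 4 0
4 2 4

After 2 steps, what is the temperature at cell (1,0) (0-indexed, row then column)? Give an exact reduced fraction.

Step 1: cell (1,0) = 21/4
Step 2: cell (1,0) = 419/80
Full grid after step 2:
  29/6 1147/240 73/18
  419/80 431/100 967/240
  1121/240 104/25 237/80
  40/9 403/120 17/6

Answer: 419/80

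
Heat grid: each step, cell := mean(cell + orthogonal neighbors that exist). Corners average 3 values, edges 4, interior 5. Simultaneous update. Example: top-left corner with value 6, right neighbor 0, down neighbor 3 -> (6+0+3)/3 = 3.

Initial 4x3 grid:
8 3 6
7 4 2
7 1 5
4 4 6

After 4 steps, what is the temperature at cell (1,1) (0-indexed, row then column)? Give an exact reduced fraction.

Step 1: cell (1,1) = 17/5
Step 2: cell (1,1) = 118/25
Step 3: cell (1,1) = 26503/6000
Step 4: cell (1,1) = 1677917/360000
Full grid after step 4:
  73673/14400 4052563/864000 578357/129600
  351689/72000 1677917/360000 912067/216000
  114583/24000 174563/40000 102083/24000
  65383/14400 1275311/288000 180049/43200

Answer: 1677917/360000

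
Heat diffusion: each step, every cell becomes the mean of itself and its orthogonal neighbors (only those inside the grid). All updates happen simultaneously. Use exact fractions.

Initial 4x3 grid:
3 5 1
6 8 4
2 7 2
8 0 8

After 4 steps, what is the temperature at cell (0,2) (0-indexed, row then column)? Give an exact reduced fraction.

Step 1: cell (0,2) = 10/3
Step 2: cell (0,2) = 34/9
Step 3: cell (0,2) = 1861/432
Step 4: cell (0,2) = 556651/129600
Full grid after step 4:
  598151/129600 1318613/288000 556651/129600
  261019/54000 180669/40000 487663/108000
  15704/3375 1710071/360000 476653/108000
  614701/129600 3886309/864000 593401/129600

Answer: 556651/129600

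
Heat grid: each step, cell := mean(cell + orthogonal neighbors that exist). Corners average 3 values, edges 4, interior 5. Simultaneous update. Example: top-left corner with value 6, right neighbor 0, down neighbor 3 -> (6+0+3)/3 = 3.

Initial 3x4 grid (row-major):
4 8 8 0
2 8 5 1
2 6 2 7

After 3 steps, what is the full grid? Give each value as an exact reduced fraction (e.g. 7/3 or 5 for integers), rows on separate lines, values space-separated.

Answer: 11053/2160 38041/7200 3869/800 1493/360
5651/1200 9931/2000 6917/1500 57997/14400
4699/1080 2051/450 15973/3600 8543/2160

Derivation:
After step 1:
  14/3 7 21/4 3
  4 29/5 24/5 13/4
  10/3 9/2 5 10/3
After step 2:
  47/9 1363/240 401/80 23/6
  89/20 261/50 241/50 863/240
  71/18 559/120 529/120 139/36
After step 3:
  11053/2160 38041/7200 3869/800 1493/360
  5651/1200 9931/2000 6917/1500 57997/14400
  4699/1080 2051/450 15973/3600 8543/2160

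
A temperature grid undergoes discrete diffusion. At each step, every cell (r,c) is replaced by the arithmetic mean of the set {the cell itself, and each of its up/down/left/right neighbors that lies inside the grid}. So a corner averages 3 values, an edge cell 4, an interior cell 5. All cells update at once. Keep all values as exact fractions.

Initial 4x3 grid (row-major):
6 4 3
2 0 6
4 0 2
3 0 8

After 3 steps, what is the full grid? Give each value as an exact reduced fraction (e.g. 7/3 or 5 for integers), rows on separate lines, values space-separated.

After step 1:
  4 13/4 13/3
  3 12/5 11/4
  9/4 6/5 4
  7/3 11/4 10/3
After step 2:
  41/12 839/240 31/9
  233/80 63/25 809/240
  527/240 63/25 677/240
  22/9 577/240 121/36
After step 3:
  131/40 46357/14400 464/135
  2209/800 17783/6000 21881/7200
  18131/7200 14953/6000 21731/7200
  317/135 38627/14400 3091/1080

Answer: 131/40 46357/14400 464/135
2209/800 17783/6000 21881/7200
18131/7200 14953/6000 21731/7200
317/135 38627/14400 3091/1080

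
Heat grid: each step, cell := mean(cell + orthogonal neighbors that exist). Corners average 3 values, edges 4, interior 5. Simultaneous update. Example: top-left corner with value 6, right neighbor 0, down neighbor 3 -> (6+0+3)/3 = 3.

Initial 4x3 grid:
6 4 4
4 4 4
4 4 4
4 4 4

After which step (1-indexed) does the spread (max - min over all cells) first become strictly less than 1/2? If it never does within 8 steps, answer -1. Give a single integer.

Step 1: max=14/3, min=4, spread=2/3
Step 2: max=41/9, min=4, spread=5/9
Step 3: max=473/108, min=4, spread=41/108
  -> spread < 1/2 first at step 3
Step 4: max=56057/12960, min=4, spread=4217/12960
Step 5: max=3319549/777600, min=14479/3600, spread=38417/155520
Step 6: max=197824211/46656000, min=290597/72000, spread=1903471/9331200
Step 7: max=11798429089/2799360000, min=8755759/2160000, spread=18038617/111974400
Step 8: max=705114582851/167961600000, min=790526759/194400000, spread=883978523/6718464000

Answer: 3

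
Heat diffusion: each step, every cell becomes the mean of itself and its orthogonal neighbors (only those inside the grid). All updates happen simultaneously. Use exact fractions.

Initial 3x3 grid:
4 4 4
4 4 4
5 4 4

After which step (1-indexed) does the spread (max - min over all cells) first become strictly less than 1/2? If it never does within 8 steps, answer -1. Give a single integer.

Answer: 1

Derivation:
Step 1: max=13/3, min=4, spread=1/3
  -> spread < 1/2 first at step 1
Step 2: max=77/18, min=4, spread=5/18
Step 3: max=905/216, min=4, spread=41/216
Step 4: max=53971/12960, min=1451/360, spread=347/2592
Step 5: max=3217337/777600, min=14557/3600, spread=2921/31104
Step 6: max=192452539/46656000, min=1753483/432000, spread=24611/373248
Step 7: max=11516162033/2799360000, min=39536741/9720000, spread=207329/4478976
Step 8: max=689876352451/167961600000, min=2112401599/518400000, spread=1746635/53747712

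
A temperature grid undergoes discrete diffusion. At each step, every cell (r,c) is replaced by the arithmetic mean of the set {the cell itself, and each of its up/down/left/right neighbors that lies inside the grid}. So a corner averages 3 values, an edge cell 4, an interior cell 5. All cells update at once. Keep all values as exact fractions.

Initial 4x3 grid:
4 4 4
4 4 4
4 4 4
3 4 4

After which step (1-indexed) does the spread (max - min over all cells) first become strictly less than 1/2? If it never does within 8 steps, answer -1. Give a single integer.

Answer: 1

Derivation:
Step 1: max=4, min=11/3, spread=1/3
  -> spread < 1/2 first at step 1
Step 2: max=4, min=67/18, spread=5/18
Step 3: max=4, min=823/216, spread=41/216
Step 4: max=4, min=99463/25920, spread=4217/25920
Step 5: max=28721/7200, min=6011651/1555200, spread=38417/311040
Step 6: max=573403/144000, min=362047789/93312000, spread=1903471/18662400
Step 7: max=17164241/4320000, min=21793890911/5598720000, spread=18038617/223948800
Step 8: max=1542273241/388800000, min=1310424617149/335923200000, spread=883978523/13436928000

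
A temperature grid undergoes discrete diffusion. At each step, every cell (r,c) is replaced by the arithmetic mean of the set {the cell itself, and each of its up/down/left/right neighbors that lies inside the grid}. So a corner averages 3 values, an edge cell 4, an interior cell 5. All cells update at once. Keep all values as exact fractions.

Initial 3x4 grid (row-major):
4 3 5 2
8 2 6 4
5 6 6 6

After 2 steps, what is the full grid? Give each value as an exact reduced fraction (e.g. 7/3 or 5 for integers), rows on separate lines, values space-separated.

Answer: 53/12 35/8 473/120 73/18
253/48 113/25 241/50 181/40
95/18 265/48 1241/240 95/18

Derivation:
After step 1:
  5 7/2 4 11/3
  19/4 5 23/5 9/2
  19/3 19/4 6 16/3
After step 2:
  53/12 35/8 473/120 73/18
  253/48 113/25 241/50 181/40
  95/18 265/48 1241/240 95/18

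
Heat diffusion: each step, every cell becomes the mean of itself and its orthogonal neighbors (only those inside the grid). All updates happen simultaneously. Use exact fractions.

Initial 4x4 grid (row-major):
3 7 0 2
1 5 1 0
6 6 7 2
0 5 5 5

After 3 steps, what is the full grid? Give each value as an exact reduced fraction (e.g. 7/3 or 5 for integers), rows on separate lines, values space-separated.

Answer: 1565/432 24409/7200 18433/7200 527/270
13937/3600 21943/6000 2339/750 17323/7200
2821/720 2569/600 7657/2000 2779/800
4499/1080 307/72 891/200 2879/720

Derivation:
After step 1:
  11/3 15/4 5/2 2/3
  15/4 4 13/5 5/4
  13/4 29/5 21/5 7/2
  11/3 4 11/2 4
After step 2:
  67/18 167/48 571/240 53/36
  11/3 199/50 291/100 481/240
  247/60 17/4 108/25 259/80
  131/36 569/120 177/40 13/3
After step 3:
  1565/432 24409/7200 18433/7200 527/270
  13937/3600 21943/6000 2339/750 17323/7200
  2821/720 2569/600 7657/2000 2779/800
  4499/1080 307/72 891/200 2879/720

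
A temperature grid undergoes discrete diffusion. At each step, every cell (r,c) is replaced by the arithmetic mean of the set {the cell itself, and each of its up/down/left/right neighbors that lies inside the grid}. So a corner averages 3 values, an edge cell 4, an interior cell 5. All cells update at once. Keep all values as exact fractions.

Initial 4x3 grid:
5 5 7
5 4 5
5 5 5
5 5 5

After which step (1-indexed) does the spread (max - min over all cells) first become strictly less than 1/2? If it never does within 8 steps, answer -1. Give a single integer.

Step 1: max=17/3, min=19/4, spread=11/12
Step 2: max=97/18, min=391/80, spread=361/720
Step 3: max=5669/1080, min=3939/800, spread=7027/21600
  -> spread < 1/2 first at step 3
Step 4: max=670517/129600, min=118523/24000, spread=9529/40500
Step 5: max=39897193/7776000, min=534469/108000, spread=56617/311040
Step 6: max=2380199087/466560000, min=64277917/12960000, spread=2647763/18662400
Step 7: max=142283753533/27993600000, min=3864231803/777600000, spread=25371269/223948800
Step 8: max=8513633598647/1679616000000, min=232298141077/46656000000, spread=1207204159/13436928000

Answer: 3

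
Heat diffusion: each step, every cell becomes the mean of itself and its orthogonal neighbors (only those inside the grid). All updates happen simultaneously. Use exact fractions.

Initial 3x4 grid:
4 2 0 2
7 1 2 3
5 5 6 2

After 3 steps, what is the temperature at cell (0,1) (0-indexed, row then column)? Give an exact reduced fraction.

Answer: 20213/7200

Derivation:
Step 1: cell (0,1) = 7/4
Step 2: cell (0,1) = 659/240
Step 3: cell (0,1) = 20213/7200
Full grid after step 3:
  3817/1080 20213/7200 16273/7200 2207/1080
  18947/4800 3459/1000 8227/3000 36661/14400
  9649/2160 884/225 12299/3600 6649/2160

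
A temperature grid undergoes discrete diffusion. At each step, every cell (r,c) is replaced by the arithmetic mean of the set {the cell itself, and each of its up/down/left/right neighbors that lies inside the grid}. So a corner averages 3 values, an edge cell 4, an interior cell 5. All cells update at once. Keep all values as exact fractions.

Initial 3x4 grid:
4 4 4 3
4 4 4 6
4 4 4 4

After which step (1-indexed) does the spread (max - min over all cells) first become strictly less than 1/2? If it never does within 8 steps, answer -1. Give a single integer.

Answer: 2

Derivation:
Step 1: max=14/3, min=15/4, spread=11/12
Step 2: max=353/80, min=63/16, spread=19/40
  -> spread < 1/2 first at step 2
Step 3: max=9349/2160, min=191/48, spread=377/1080
Step 4: max=1221289/288000, min=6007/1500, spread=13589/57600
Step 5: max=32847397/7776000, min=866867/216000, spread=328037/1555200
Step 6: max=1956056303/466560000, min=26139649/6480000, spread=2960063/18662400
Step 7: max=116981571877/27993600000, min=262001561/64800000, spread=151875901/1119744000
Step 8: max=6993404277743/1679616000000, min=1478392721/364500000, spread=289552991/2687385600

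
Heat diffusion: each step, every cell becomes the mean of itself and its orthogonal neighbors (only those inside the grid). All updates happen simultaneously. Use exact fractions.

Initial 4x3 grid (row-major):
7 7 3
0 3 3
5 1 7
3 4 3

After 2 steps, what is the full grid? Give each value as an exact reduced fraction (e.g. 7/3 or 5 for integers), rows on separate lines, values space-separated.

After step 1:
  14/3 5 13/3
  15/4 14/5 4
  9/4 4 7/2
  4 11/4 14/3
After step 2:
  161/36 21/5 40/9
  101/30 391/100 439/120
  7/2 153/50 97/24
  3 185/48 131/36

Answer: 161/36 21/5 40/9
101/30 391/100 439/120
7/2 153/50 97/24
3 185/48 131/36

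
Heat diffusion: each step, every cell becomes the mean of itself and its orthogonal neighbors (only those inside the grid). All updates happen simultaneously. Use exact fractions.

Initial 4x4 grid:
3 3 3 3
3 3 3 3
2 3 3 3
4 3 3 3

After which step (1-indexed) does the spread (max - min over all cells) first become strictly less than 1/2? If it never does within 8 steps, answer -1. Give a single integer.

Step 1: max=13/4, min=11/4, spread=1/2
Step 2: max=37/12, min=231/80, spread=47/240
  -> spread < 1/2 first at step 2
Step 3: max=7301/2400, min=6991/2400, spread=31/240
Step 4: max=72469/24000, min=63511/21600, spread=17111/216000
Step 5: max=650189/216000, min=6376927/2160000, spread=124963/2160000
Step 6: max=12977363/4320000, min=57469447/19440000, spread=1857373/38880000
Step 7: max=116745817/38880000, min=2764813/933120, spread=2317913/58320000
Step 8: max=17491813247/5832000000, min=51889794511/17496000000, spread=58564523/1749600000

Answer: 2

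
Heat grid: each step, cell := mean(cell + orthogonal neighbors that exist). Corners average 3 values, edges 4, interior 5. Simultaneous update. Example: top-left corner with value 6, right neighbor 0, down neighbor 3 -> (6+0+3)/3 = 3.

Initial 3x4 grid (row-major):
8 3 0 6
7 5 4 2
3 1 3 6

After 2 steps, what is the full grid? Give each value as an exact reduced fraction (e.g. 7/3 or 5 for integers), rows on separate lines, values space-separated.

After step 1:
  6 4 13/4 8/3
  23/4 4 14/5 9/2
  11/3 3 7/2 11/3
After step 2:
  21/4 69/16 763/240 125/36
  233/48 391/100 361/100 409/120
  149/36 85/24 389/120 35/9

Answer: 21/4 69/16 763/240 125/36
233/48 391/100 361/100 409/120
149/36 85/24 389/120 35/9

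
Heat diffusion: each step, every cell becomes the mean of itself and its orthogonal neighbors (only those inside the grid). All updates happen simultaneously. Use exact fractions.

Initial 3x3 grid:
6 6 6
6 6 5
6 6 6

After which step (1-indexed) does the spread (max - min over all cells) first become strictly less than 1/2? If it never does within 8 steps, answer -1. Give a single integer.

Answer: 1

Derivation:
Step 1: max=6, min=17/3, spread=1/3
  -> spread < 1/2 first at step 1
Step 2: max=6, min=1373/240, spread=67/240
Step 3: max=1193/200, min=12523/2160, spread=1807/10800
Step 4: max=32039/5400, min=5026037/864000, spread=33401/288000
Step 5: max=3196609/540000, min=45426067/7776000, spread=3025513/38880000
Step 6: max=170044051/28800000, min=18197473133/3110400000, spread=53531/995328
Step 7: max=45864883949/7776000000, min=1093711074151/186624000000, spread=450953/11943936
Step 8: max=5497711389481/933120000000, min=65675736439397/11197440000000, spread=3799043/143327232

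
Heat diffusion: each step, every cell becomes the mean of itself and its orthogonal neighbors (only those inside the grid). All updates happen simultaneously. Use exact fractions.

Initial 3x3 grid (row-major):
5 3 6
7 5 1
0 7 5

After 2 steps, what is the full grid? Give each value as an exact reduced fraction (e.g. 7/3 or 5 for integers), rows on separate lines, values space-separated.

Answer: 14/3 1061/240 37/9
1111/240 221/50 991/240
79/18 357/80 77/18

Derivation:
After step 1:
  5 19/4 10/3
  17/4 23/5 17/4
  14/3 17/4 13/3
After step 2:
  14/3 1061/240 37/9
  1111/240 221/50 991/240
  79/18 357/80 77/18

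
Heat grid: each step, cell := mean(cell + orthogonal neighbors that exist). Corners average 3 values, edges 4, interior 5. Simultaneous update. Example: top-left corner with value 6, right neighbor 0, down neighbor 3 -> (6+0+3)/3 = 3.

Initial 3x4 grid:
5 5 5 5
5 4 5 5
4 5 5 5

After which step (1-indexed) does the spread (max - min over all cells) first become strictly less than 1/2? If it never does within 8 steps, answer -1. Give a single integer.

Step 1: max=5, min=9/2, spread=1/2
Step 2: max=5, min=41/9, spread=4/9
  -> spread < 1/2 first at step 2
Step 3: max=1987/400, min=33691/7200, spread=83/288
Step 4: max=35609/7200, min=303631/64800, spread=337/1296
Step 5: max=2360449/480000, min=18379979/3888000, spread=7396579/38880000
Step 6: max=63576727/12960000, min=1106097961/233280000, spread=61253/373248
Step 7: max=3801721943/777600000, min=66634458599/13996800000, spread=14372291/111974400
Step 8: max=227644507837/46656000000, min=4007305427941/839808000000, spread=144473141/1343692800

Answer: 2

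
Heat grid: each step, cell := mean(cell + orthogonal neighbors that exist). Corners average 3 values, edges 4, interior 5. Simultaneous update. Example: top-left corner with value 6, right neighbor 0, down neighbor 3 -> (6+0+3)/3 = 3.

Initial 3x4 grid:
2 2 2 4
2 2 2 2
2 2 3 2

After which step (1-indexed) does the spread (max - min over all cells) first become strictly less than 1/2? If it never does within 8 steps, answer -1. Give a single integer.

Step 1: max=8/3, min=2, spread=2/3
Step 2: max=23/9, min=2, spread=5/9
Step 3: max=659/270, min=49/24, spread=431/1080
  -> spread < 1/2 first at step 3
Step 4: max=155017/64800, min=18631/9000, spread=104369/324000
Step 5: max=9148373/3888000, min=282641/135000, spread=5041561/19440000
Step 6: max=542777527/233280000, min=68495701/32400000, spread=248042399/1166400000
Step 7: max=32274741293/13996800000, min=2071204267/972000000, spread=12246999241/69984000000
Step 8: max=1923087899287/839808000000, min=250228679731/116640000000, spread=607207026119/4199040000000

Answer: 3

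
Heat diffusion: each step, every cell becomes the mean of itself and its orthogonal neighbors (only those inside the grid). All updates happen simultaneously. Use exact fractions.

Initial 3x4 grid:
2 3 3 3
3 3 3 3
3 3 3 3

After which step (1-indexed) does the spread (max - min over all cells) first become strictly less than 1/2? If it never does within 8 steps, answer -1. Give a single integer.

Step 1: max=3, min=8/3, spread=1/3
  -> spread < 1/2 first at step 1
Step 2: max=3, min=49/18, spread=5/18
Step 3: max=3, min=607/216, spread=41/216
Step 4: max=3, min=73543/25920, spread=4217/25920
Step 5: max=21521/7200, min=4456451/1555200, spread=38417/311040
Step 6: max=429403/144000, min=268735789/93312000, spread=1903471/18662400
Step 7: max=12844241/4320000, min=16195170911/5598720000, spread=18038617/223948800
Step 8: max=1153473241/388800000, min=974501417149/335923200000, spread=883978523/13436928000

Answer: 1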